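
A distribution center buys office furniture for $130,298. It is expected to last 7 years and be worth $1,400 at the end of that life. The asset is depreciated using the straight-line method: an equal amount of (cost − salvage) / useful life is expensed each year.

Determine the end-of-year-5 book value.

$38,228

Depreciable base = $130,298 − $1,400 = $128,898.
Annual expense = $128,898 / 7 = $18,414.
End of year 1: book value $111,884.
End of year 2: book value $93,470.
End of year 3: book value $75,056.
End of year 4: book value $56,642.
End of year 5: book value $38,228.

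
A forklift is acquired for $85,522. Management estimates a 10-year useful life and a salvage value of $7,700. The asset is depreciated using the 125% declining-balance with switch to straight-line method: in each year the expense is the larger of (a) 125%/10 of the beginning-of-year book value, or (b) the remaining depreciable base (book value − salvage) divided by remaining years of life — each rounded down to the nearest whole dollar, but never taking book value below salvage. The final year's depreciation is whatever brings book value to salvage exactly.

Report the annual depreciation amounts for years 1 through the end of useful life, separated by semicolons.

$10,690; $9,354; $8,184; $7,161; $7,072; $7,072; $7,072; $7,072; $7,072; $7,073

Depreciable base = $85,522 − $7,700 = $77,822.
Year 1: DB = ⌊$85,522 × 125%/10⌋ = $10,690; SL = ⌊$77,822/10⌋ = $7,782 → take DB $10,690. Book value $74,832.
Year 2: DB = ⌊$74,832 × 125%/10⌋ = $9,354; SL = ⌊$67,132/9⌋ = $7,459 → take DB $9,354. Book value $65,478.
Year 3: DB = ⌊$65,478 × 125%/10⌋ = $8,184; SL = ⌊$57,778/8⌋ = $7,222 → take DB $8,184. Book value $57,294.
Year 4: DB = ⌊$57,294 × 125%/10⌋ = $7,161; SL = ⌊$49,594/7⌋ = $7,084 → take DB $7,161. Book value $50,133.
Year 5: DB = ⌊$50,133 × 125%/10⌋ = $6,266; SL = ⌊$42,433/6⌋ = $7,072 → take SL $7,072. Book value $43,061.
Year 6: DB = ⌊$43,061 × 125%/10⌋ = $5,382; SL = ⌊$35,361/5⌋ = $7,072 → take SL $7,072. Book value $35,989.
Year 7: DB = ⌊$35,989 × 125%/10⌋ = $4,498; SL = ⌊$28,289/4⌋ = $7,072 → take SL $7,072. Book value $28,917.
Year 8: DB = ⌊$28,917 × 125%/10⌋ = $3,614; SL = ⌊$21,217/3⌋ = $7,072 → take SL $7,072. Book value $21,845.
Year 9: DB = ⌊$21,845 × 125%/10⌋ = $2,730; SL = ⌊$14,145/2⌋ = $7,072 → take SL $7,072. Book value $14,773.
Year 10 (final): $14,773 − $7,700 = $7,073. Book value $7,700.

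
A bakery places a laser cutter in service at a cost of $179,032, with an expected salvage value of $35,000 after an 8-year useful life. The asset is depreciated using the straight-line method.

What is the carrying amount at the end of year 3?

Depreciable base = $179,032 − $35,000 = $144,032.
Annual expense = $144,032 / 8 = $18,004.
End of year 1: book value $161,028.
End of year 2: book value $143,024.
End of year 3: book value $125,020.

$125,020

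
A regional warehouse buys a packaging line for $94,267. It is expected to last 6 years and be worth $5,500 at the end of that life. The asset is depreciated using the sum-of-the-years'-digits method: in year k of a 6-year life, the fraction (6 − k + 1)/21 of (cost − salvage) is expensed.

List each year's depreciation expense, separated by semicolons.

Depreciable base = $94,267 − $5,500 = $88,767.
Sum of the years' digits = 6+5+4+3+2+1 = 21.
Year 1: $88,767 × 6/21 = $25,362. Book value $68,905.
Year 2: $88,767 × 5/21 = $21,135. Book value $47,770.
Year 3: $88,767 × 4/21 = $16,908. Book value $30,862.
Year 4: $88,767 × 3/21 = $12,681. Book value $18,181.
Year 5: $88,767 × 2/21 = $8,454. Book value $9,727.
Year 6: $88,767 × 1/21 = $4,227. Book value $5,500.

$25,362; $21,135; $16,908; $12,681; $8,454; $4,227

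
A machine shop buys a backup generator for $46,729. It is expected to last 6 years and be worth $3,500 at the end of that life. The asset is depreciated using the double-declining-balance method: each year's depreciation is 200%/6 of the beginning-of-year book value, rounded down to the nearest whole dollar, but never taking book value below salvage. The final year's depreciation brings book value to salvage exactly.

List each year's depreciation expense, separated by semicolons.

$15,576; $10,384; $6,923; $4,615; $3,077; $2,654

Depreciable base = $46,729 − $3,500 = $43,229.
Year 1: ⌊$46,729 × 200%/6⌋ = $15,576. Book value $31,153.
Year 2: ⌊$31,153 × 200%/6⌋ = $10,384. Book value $20,769.
Year 3: ⌊$20,769 × 200%/6⌋ = $6,923. Book value $13,846.
Year 4: ⌊$13,846 × 200%/6⌋ = $4,615. Book value $9,231.
Year 5: ⌊$9,231 × 200%/6⌋ = $3,077. Book value $6,154.
Year 6 (final): $6,154 − $3,500 = $2,654. Book value $3,500.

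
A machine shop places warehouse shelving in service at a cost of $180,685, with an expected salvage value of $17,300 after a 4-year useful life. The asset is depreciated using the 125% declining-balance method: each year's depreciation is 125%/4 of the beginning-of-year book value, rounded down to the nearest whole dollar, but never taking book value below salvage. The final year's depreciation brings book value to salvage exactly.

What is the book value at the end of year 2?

$85,402

Depreciable base = $180,685 − $17,300 = $163,385.
Year 1: ⌊$180,685 × 125%/4⌋ = $56,464. Book value $124,221.
Year 2: ⌊$124,221 × 125%/4⌋ = $38,819. Book value $85,402.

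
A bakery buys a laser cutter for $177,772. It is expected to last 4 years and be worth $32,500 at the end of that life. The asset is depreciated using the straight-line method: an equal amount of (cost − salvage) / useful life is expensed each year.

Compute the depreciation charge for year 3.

$36,318

Depreciable base = $177,772 − $32,500 = $145,272.
Annual expense = $145,272 / 4 = $36,318.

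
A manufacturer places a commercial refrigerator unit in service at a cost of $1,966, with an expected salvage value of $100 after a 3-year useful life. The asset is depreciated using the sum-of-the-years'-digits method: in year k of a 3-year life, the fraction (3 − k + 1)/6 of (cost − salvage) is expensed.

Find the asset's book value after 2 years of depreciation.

$411

Depreciable base = $1,966 − $100 = $1,866.
Sum of the years' digits = 3+2+1 = 6.
Year 1: $1,866 × 3/6 = $933. Book value $1,033.
Year 2: $1,866 × 2/6 = $622. Book value $411.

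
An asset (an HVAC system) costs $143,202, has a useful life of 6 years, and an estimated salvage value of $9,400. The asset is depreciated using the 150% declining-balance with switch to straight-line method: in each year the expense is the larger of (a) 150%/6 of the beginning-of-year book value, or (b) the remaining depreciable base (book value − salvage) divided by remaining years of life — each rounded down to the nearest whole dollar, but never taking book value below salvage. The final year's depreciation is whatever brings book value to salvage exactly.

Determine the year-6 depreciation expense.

Depreciable base = $143,202 − $9,400 = $133,802.
Year 1: DB = ⌊$143,202 × 150%/6⌋ = $35,800; SL = ⌊$133,802/6⌋ = $22,300 → take DB $35,800. Book value $107,402.
Year 2: DB = ⌊$107,402 × 150%/6⌋ = $26,850; SL = ⌊$98,002/5⌋ = $19,600 → take DB $26,850. Book value $80,552.
Year 3: DB = ⌊$80,552 × 150%/6⌋ = $20,138; SL = ⌊$71,152/4⌋ = $17,788 → take DB $20,138. Book value $60,414.
Year 4: DB = ⌊$60,414 × 150%/6⌋ = $15,103; SL = ⌊$51,014/3⌋ = $17,004 → take SL $17,004. Book value $43,410.
Year 5: DB = ⌊$43,410 × 150%/6⌋ = $10,852; SL = ⌊$34,010/2⌋ = $17,005 → take SL $17,005. Book value $26,405.
Year 6 (final): $26,405 − $9,400 = $17,005. Book value $9,400.

$17,005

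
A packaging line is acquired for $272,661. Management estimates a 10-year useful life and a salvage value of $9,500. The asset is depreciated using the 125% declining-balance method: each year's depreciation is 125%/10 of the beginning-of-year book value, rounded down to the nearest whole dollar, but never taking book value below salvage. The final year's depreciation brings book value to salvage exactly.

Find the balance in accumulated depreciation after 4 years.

Depreciable base = $272,661 − $9,500 = $263,161.
Year 1: ⌊$272,661 × 125%/10⌋ = $34,082. Book value $238,579.
Year 2: ⌊$238,579 × 125%/10⌋ = $29,822. Book value $208,757.
Year 3: ⌊$208,757 × 125%/10⌋ = $26,094. Book value $182,663.
Year 4: ⌊$182,663 × 125%/10⌋ = $22,832. Book value $159,831.
Accumulated through year 4 = $272,661 − $159,831 = $112,830.

$112,830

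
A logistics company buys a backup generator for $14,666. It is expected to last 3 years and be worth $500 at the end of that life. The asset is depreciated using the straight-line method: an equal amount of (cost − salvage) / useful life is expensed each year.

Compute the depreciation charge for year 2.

Depreciable base = $14,666 − $500 = $14,166.
Annual expense = $14,166 / 3 = $4,722.

$4,722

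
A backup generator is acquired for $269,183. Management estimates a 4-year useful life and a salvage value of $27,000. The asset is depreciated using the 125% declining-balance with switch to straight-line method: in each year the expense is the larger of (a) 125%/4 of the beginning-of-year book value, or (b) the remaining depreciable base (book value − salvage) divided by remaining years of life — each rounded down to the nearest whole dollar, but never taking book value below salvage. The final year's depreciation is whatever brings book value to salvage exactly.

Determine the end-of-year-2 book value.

$127,232

Depreciable base = $269,183 − $27,000 = $242,183.
Year 1: DB = ⌊$269,183 × 125%/4⌋ = $84,119; SL = ⌊$242,183/4⌋ = $60,545 → take DB $84,119. Book value $185,064.
Year 2: DB = ⌊$185,064 × 125%/4⌋ = $57,832; SL = ⌊$158,064/3⌋ = $52,688 → take DB $57,832. Book value $127,232.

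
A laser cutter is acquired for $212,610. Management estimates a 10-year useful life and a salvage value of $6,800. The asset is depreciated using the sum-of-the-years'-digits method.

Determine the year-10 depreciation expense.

Depreciable base = $212,610 − $6,800 = $205,810.
Sum of the years' digits = 10+9+8+7+6+5+4+3+2+1 = 55.
Year 1: $205,810 × 10/55 = $37,420. Book value $175,190.
Year 2: $205,810 × 9/55 = $33,678. Book value $141,512.
Year 3: $205,810 × 8/55 = $29,936. Book value $111,576.
Year 4: $205,810 × 7/55 = $26,194. Book value $85,382.
Year 5: $205,810 × 6/55 = $22,452. Book value $62,930.
Year 6: $205,810 × 5/55 = $18,710. Book value $44,220.
Year 7: $205,810 × 4/55 = $14,968. Book value $29,252.
Year 8: $205,810 × 3/55 = $11,226. Book value $18,026.
Year 9: $205,810 × 2/55 = $7,484. Book value $10,542.
Year 10: $205,810 × 1/55 = $3,742. Book value $6,800.

$3,742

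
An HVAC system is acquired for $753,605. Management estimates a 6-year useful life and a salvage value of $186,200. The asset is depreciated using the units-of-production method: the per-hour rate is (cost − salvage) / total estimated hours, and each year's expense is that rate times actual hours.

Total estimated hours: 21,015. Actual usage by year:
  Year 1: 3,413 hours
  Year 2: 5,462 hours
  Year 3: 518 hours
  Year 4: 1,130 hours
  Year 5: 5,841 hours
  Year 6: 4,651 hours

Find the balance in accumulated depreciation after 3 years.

$253,611

Depreciable base = $753,605 − $186,200 = $567,405.
Rate = $567,405 / 21,015 hours = $27 per hour.
Year 1: 3,413 × $27 = $92,151. Book value $661,454.
Year 2: 5,462 × $27 = $147,474. Book value $513,980.
Year 3: 518 × $27 = $13,986. Book value $499,994.
Accumulated through year 3 = $753,605 − $499,994 = $253,611.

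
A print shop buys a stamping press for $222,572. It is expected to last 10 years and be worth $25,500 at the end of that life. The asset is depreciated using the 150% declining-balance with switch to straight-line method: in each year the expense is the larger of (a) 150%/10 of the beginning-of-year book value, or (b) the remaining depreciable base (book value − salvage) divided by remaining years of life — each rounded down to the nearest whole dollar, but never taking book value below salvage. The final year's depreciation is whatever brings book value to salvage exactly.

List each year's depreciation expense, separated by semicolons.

Depreciable base = $222,572 − $25,500 = $197,072.
Year 1: DB = ⌊$222,572 × 150%/10⌋ = $33,385; SL = ⌊$197,072/10⌋ = $19,707 → take DB $33,385. Book value $189,187.
Year 2: DB = ⌊$189,187 × 150%/10⌋ = $28,378; SL = ⌊$163,687/9⌋ = $18,187 → take DB $28,378. Book value $160,809.
Year 3: DB = ⌊$160,809 × 150%/10⌋ = $24,121; SL = ⌊$135,309/8⌋ = $16,913 → take DB $24,121. Book value $136,688.
Year 4: DB = ⌊$136,688 × 150%/10⌋ = $20,503; SL = ⌊$111,188/7⌋ = $15,884 → take DB $20,503. Book value $116,185.
Year 5: DB = ⌊$116,185 × 150%/10⌋ = $17,427; SL = ⌊$90,685/6⌋ = $15,114 → take DB $17,427. Book value $98,758.
Year 6: DB = ⌊$98,758 × 150%/10⌋ = $14,813; SL = ⌊$73,258/5⌋ = $14,651 → take DB $14,813. Book value $83,945.
Year 7: DB = ⌊$83,945 × 150%/10⌋ = $12,591; SL = ⌊$58,445/4⌋ = $14,611 → take SL $14,611. Book value $69,334.
Year 8: DB = ⌊$69,334 × 150%/10⌋ = $10,400; SL = ⌊$43,834/3⌋ = $14,611 → take SL $14,611. Book value $54,723.
Year 9: DB = ⌊$54,723 × 150%/10⌋ = $8,208; SL = ⌊$29,223/2⌋ = $14,611 → take SL $14,611. Book value $40,112.
Year 10 (final): $40,112 − $25,500 = $14,612. Book value $25,500.

$33,385; $28,378; $24,121; $20,503; $17,427; $14,813; $14,611; $14,611; $14,611; $14,612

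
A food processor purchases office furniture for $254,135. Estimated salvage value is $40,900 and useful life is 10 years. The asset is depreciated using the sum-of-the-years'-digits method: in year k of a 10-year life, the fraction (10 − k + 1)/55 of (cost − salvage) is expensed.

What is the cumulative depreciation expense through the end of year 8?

$201,604

Depreciable base = $254,135 − $40,900 = $213,235.
Sum of the years' digits = 10+9+8+7+6+5+4+3+2+1 = 55.
Year 1: $213,235 × 10/55 = $38,770. Book value $215,365.
Year 2: $213,235 × 9/55 = $34,893. Book value $180,472.
Year 3: $213,235 × 8/55 = $31,016. Book value $149,456.
Year 4: $213,235 × 7/55 = $27,139. Book value $122,317.
Year 5: $213,235 × 6/55 = $23,262. Book value $99,055.
Year 6: $213,235 × 5/55 = $19,385. Book value $79,670.
Year 7: $213,235 × 4/55 = $15,508. Book value $64,162.
Year 8: $213,235 × 3/55 = $11,631. Book value $52,531.
Accumulated through year 8 = $254,135 − $52,531 = $201,604.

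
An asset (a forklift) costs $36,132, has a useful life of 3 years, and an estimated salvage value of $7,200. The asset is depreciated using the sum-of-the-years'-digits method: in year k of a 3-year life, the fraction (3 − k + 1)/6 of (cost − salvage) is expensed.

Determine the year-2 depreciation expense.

Depreciable base = $36,132 − $7,200 = $28,932.
Sum of the years' digits = 3+2+1 = 6.
Year 1: $28,932 × 3/6 = $14,466. Book value $21,666.
Year 2: $28,932 × 2/6 = $9,644. Book value $12,022.

$9,644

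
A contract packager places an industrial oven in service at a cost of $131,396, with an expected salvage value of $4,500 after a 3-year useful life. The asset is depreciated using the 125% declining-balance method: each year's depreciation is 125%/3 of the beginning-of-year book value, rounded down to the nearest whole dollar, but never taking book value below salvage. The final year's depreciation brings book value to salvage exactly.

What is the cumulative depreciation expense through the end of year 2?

Depreciable base = $131,396 − $4,500 = $126,896.
Year 1: ⌊$131,396 × 125%/3⌋ = $54,748. Book value $76,648.
Year 2: ⌊$76,648 × 125%/3⌋ = $31,936. Book value $44,712.
Accumulated through year 2 = $131,396 − $44,712 = $86,684.

$86,684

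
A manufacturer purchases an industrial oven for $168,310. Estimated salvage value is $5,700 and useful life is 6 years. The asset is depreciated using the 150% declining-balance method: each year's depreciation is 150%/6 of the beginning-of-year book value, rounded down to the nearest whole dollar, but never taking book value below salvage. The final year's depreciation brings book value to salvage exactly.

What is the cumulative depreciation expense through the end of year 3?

Depreciable base = $168,310 − $5,700 = $162,610.
Year 1: ⌊$168,310 × 150%/6⌋ = $42,077. Book value $126,233.
Year 2: ⌊$126,233 × 150%/6⌋ = $31,558. Book value $94,675.
Year 3: ⌊$94,675 × 150%/6⌋ = $23,668. Book value $71,007.
Accumulated through year 3 = $168,310 − $71,007 = $97,303.

$97,303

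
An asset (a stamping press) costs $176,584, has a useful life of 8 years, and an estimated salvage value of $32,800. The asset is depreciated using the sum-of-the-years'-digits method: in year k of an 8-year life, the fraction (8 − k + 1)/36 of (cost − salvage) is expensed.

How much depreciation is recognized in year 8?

Depreciable base = $176,584 − $32,800 = $143,784.
Sum of the years' digits = 8+7+6+5+4+3+2+1 = 36.
Year 1: $143,784 × 8/36 = $31,952. Book value $144,632.
Year 2: $143,784 × 7/36 = $27,958. Book value $116,674.
Year 3: $143,784 × 6/36 = $23,964. Book value $92,710.
Year 4: $143,784 × 5/36 = $19,970. Book value $72,740.
Year 5: $143,784 × 4/36 = $15,976. Book value $56,764.
Year 6: $143,784 × 3/36 = $11,982. Book value $44,782.
Year 7: $143,784 × 2/36 = $7,988. Book value $36,794.
Year 8: $143,784 × 1/36 = $3,994. Book value $32,800.

$3,994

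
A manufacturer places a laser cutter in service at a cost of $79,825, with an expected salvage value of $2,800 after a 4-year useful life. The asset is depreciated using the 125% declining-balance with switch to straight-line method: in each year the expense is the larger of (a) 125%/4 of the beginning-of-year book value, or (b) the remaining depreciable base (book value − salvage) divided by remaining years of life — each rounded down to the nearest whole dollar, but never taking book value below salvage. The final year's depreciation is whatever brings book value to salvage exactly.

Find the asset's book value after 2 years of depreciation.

Depreciable base = $79,825 − $2,800 = $77,025.
Year 1: DB = ⌊$79,825 × 125%/4⌋ = $24,945; SL = ⌊$77,025/4⌋ = $19,256 → take DB $24,945. Book value $54,880.
Year 2: DB = ⌊$54,880 × 125%/4⌋ = $17,150; SL = ⌊$52,080/3⌋ = $17,360 → take SL $17,360. Book value $37,520.

$37,520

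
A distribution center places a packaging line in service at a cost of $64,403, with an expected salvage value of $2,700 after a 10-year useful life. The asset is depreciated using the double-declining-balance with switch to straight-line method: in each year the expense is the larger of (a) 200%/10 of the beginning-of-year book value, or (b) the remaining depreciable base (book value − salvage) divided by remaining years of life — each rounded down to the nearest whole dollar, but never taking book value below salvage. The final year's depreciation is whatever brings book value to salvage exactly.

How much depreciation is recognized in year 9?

Depreciable base = $64,403 − $2,700 = $61,703.
Year 1: DB = ⌊$64,403 × 200%/10⌋ = $12,880; SL = ⌊$61,703/10⌋ = $6,170 → take DB $12,880. Book value $51,523.
Year 2: DB = ⌊$51,523 × 200%/10⌋ = $10,304; SL = ⌊$48,823/9⌋ = $5,424 → take DB $10,304. Book value $41,219.
Year 3: DB = ⌊$41,219 × 200%/10⌋ = $8,243; SL = ⌊$38,519/8⌋ = $4,814 → take DB $8,243. Book value $32,976.
Year 4: DB = ⌊$32,976 × 200%/10⌋ = $6,595; SL = ⌊$30,276/7⌋ = $4,325 → take DB $6,595. Book value $26,381.
Year 5: DB = ⌊$26,381 × 200%/10⌋ = $5,276; SL = ⌊$23,681/6⌋ = $3,946 → take DB $5,276. Book value $21,105.
Year 6: DB = ⌊$21,105 × 200%/10⌋ = $4,221; SL = ⌊$18,405/5⌋ = $3,681 → take DB $4,221. Book value $16,884.
Year 7: DB = ⌊$16,884 × 200%/10⌋ = $3,376; SL = ⌊$14,184/4⌋ = $3,546 → take SL $3,546. Book value $13,338.
Year 8: DB = ⌊$13,338 × 200%/10⌋ = $2,667; SL = ⌊$10,638/3⌋ = $3,546 → take SL $3,546. Book value $9,792.
Year 9: DB = ⌊$9,792 × 200%/10⌋ = $1,958; SL = ⌊$7,092/2⌋ = $3,546 → take SL $3,546. Book value $6,246.

$3,546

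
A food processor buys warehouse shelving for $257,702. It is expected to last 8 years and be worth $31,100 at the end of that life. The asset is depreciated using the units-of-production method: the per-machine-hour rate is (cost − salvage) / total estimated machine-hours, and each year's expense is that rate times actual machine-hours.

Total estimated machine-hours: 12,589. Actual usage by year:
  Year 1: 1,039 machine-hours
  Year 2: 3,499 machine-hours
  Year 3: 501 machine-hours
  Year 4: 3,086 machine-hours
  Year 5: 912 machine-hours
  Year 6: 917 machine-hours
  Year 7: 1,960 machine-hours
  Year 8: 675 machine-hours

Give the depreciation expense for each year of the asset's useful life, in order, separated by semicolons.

Depreciable base = $257,702 − $31,100 = $226,602.
Rate = $226,602 / 12,589 machine-hours = $18 per machine-hour.
Year 1: 1,039 × $18 = $18,702. Book value $239,000.
Year 2: 3,499 × $18 = $62,982. Book value $176,018.
Year 3: 501 × $18 = $9,018. Book value $167,000.
Year 4: 3,086 × $18 = $55,548. Book value $111,452.
Year 5: 912 × $18 = $16,416. Book value $95,036.
Year 6: 917 × $18 = $16,506. Book value $78,530.
Year 7: 1,960 × $18 = $35,280. Book value $43,250.
Year 8: 675 × $18 = $12,150. Book value $31,100.

$18,702; $62,982; $9,018; $55,548; $16,416; $16,506; $35,280; $12,150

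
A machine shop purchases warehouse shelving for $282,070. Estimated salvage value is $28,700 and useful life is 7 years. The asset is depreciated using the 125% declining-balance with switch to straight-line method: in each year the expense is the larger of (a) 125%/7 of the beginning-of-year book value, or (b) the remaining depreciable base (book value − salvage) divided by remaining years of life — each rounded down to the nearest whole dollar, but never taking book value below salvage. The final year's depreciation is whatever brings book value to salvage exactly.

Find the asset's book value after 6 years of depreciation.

$60,610

Depreciable base = $282,070 − $28,700 = $253,370.
Year 1: DB = ⌊$282,070 × 125%/7⌋ = $50,369; SL = ⌊$253,370/7⌋ = $36,195 → take DB $50,369. Book value $231,701.
Year 2: DB = ⌊$231,701 × 125%/7⌋ = $41,375; SL = ⌊$203,001/6⌋ = $33,833 → take DB $41,375. Book value $190,326.
Year 3: DB = ⌊$190,326 × 125%/7⌋ = $33,986; SL = ⌊$161,626/5⌋ = $32,325 → take DB $33,986. Book value $156,340.
Year 4: DB = ⌊$156,340 × 125%/7⌋ = $27,917; SL = ⌊$127,640/4⌋ = $31,910 → take SL $31,910. Book value $124,430.
Year 5: DB = ⌊$124,430 × 125%/7⌋ = $22,219; SL = ⌊$95,730/3⌋ = $31,910 → take SL $31,910. Book value $92,520.
Year 6: DB = ⌊$92,520 × 125%/7⌋ = $16,521; SL = ⌊$63,820/2⌋ = $31,910 → take SL $31,910. Book value $60,610.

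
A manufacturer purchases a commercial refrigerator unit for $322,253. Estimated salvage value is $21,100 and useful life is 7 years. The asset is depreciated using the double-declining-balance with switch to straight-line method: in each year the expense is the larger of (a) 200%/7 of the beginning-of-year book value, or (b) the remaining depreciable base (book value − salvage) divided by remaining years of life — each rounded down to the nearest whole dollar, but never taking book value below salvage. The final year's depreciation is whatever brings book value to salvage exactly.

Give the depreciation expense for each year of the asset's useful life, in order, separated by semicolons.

$92,072; $65,766; $46,975; $33,554; $23,967; $19,409; $19,410

Depreciable base = $322,253 − $21,100 = $301,153.
Year 1: DB = ⌊$322,253 × 200%/7⌋ = $92,072; SL = ⌊$301,153/7⌋ = $43,021 → take DB $92,072. Book value $230,181.
Year 2: DB = ⌊$230,181 × 200%/7⌋ = $65,766; SL = ⌊$209,081/6⌋ = $34,846 → take DB $65,766. Book value $164,415.
Year 3: DB = ⌊$164,415 × 200%/7⌋ = $46,975; SL = ⌊$143,315/5⌋ = $28,663 → take DB $46,975. Book value $117,440.
Year 4: DB = ⌊$117,440 × 200%/7⌋ = $33,554; SL = ⌊$96,340/4⌋ = $24,085 → take DB $33,554. Book value $83,886.
Year 5: DB = ⌊$83,886 × 200%/7⌋ = $23,967; SL = ⌊$62,786/3⌋ = $20,928 → take DB $23,967. Book value $59,919.
Year 6: DB = ⌊$59,919 × 200%/7⌋ = $17,119; SL = ⌊$38,819/2⌋ = $19,409 → take SL $19,409. Book value $40,510.
Year 7 (final): $40,510 − $21,100 = $19,410. Book value $21,100.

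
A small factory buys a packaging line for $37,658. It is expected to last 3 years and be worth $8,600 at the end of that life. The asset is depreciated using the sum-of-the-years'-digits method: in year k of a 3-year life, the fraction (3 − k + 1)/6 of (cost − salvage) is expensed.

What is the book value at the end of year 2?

$13,443

Depreciable base = $37,658 − $8,600 = $29,058.
Sum of the years' digits = 3+2+1 = 6.
Year 1: $29,058 × 3/6 = $14,529. Book value $23,129.
Year 2: $29,058 × 2/6 = $9,686. Book value $13,443.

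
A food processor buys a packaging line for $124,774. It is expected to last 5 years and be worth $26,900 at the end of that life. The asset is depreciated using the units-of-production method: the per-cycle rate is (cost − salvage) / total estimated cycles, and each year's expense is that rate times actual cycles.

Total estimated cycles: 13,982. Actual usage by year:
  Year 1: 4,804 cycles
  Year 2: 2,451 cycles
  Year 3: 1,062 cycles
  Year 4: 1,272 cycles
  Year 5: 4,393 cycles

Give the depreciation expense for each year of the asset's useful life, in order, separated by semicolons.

$33,628; $17,157; $7,434; $8,904; $30,751

Depreciable base = $124,774 − $26,900 = $97,874.
Rate = $97,874 / 13,982 cycles = $7 per cycle.
Year 1: 4,804 × $7 = $33,628. Book value $91,146.
Year 2: 2,451 × $7 = $17,157. Book value $73,989.
Year 3: 1,062 × $7 = $7,434. Book value $66,555.
Year 4: 1,272 × $7 = $8,904. Book value $57,651.
Year 5: 4,393 × $7 = $30,751. Book value $26,900.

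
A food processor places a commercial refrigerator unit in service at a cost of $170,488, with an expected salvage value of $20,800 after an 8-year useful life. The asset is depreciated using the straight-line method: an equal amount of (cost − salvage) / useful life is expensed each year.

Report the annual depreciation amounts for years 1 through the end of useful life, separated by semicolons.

$18,711; $18,711; $18,711; $18,711; $18,711; $18,711; $18,711; $18,711

Depreciable base = $170,488 − $20,800 = $149,688.
Annual expense = $149,688 / 8 = $18,711.
End of year 1: book value $151,777.
End of year 2: book value $133,066.
End of year 3: book value $114,355.
End of year 4: book value $95,644.
End of year 5: book value $76,933.
End of year 6: book value $58,222.
End of year 7: book value $39,511.
End of year 8: book value $20,800.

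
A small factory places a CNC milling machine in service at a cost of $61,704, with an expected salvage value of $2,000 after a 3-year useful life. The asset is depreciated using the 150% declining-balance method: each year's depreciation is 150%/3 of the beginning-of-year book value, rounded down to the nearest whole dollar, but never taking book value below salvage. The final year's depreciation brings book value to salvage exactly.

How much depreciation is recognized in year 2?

Depreciable base = $61,704 − $2,000 = $59,704.
Year 1: ⌊$61,704 × 150%/3⌋ = $30,852. Book value $30,852.
Year 2: ⌊$30,852 × 150%/3⌋ = $15,426. Book value $15,426.

$15,426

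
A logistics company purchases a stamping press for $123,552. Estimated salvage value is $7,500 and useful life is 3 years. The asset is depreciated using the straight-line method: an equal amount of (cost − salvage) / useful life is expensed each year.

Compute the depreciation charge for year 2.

Depreciable base = $123,552 − $7,500 = $116,052.
Annual expense = $116,052 / 3 = $38,684.

$38,684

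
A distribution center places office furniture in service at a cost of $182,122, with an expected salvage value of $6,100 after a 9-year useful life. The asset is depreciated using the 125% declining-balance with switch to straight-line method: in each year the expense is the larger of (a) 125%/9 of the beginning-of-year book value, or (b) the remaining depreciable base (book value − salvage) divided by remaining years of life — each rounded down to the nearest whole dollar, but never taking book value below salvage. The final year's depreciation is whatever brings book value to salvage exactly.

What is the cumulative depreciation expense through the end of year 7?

Depreciable base = $182,122 − $6,100 = $176,022.
Year 1: DB = ⌊$182,122 × 125%/9⌋ = $25,294; SL = ⌊$176,022/9⌋ = $19,558 → take DB $25,294. Book value $156,828.
Year 2: DB = ⌊$156,828 × 125%/9⌋ = $21,781; SL = ⌊$150,728/8⌋ = $18,841 → take DB $21,781. Book value $135,047.
Year 3: DB = ⌊$135,047 × 125%/9⌋ = $18,756; SL = ⌊$128,947/7⌋ = $18,421 → take DB $18,756. Book value $116,291.
Year 4: DB = ⌊$116,291 × 125%/9⌋ = $16,151; SL = ⌊$110,191/6⌋ = $18,365 → take SL $18,365. Book value $97,926.
Year 5: DB = ⌊$97,926 × 125%/9⌋ = $13,600; SL = ⌊$91,826/5⌋ = $18,365 → take SL $18,365. Book value $79,561.
Year 6: DB = ⌊$79,561 × 125%/9⌋ = $11,050; SL = ⌊$73,461/4⌋ = $18,365 → take SL $18,365. Book value $61,196.
Year 7: DB = ⌊$61,196 × 125%/9⌋ = $8,499; SL = ⌊$55,096/3⌋ = $18,365 → take SL $18,365. Book value $42,831.
Accumulated through year 7 = $182,122 − $42,831 = $139,291.

$139,291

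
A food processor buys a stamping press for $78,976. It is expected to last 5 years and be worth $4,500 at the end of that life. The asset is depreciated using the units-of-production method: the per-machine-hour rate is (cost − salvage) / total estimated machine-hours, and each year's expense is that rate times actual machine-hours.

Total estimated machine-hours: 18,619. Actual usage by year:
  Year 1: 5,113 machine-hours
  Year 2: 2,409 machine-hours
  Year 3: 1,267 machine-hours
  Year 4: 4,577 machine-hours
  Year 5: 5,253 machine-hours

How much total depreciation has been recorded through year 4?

$53,464

Depreciable base = $78,976 − $4,500 = $74,476.
Rate = $74,476 / 18,619 machine-hours = $4 per machine-hour.
Year 1: 5,113 × $4 = $20,452. Book value $58,524.
Year 2: 2,409 × $4 = $9,636. Book value $48,888.
Year 3: 1,267 × $4 = $5,068. Book value $43,820.
Year 4: 4,577 × $4 = $18,308. Book value $25,512.
Accumulated through year 4 = $78,976 − $25,512 = $53,464.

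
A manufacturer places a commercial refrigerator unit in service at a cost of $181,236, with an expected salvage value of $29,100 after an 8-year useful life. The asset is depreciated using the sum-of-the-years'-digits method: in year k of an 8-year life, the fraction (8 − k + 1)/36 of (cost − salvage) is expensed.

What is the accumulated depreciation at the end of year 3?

Depreciable base = $181,236 − $29,100 = $152,136.
Sum of the years' digits = 8+7+6+5+4+3+2+1 = 36.
Year 1: $152,136 × 8/36 = $33,808. Book value $147,428.
Year 2: $152,136 × 7/36 = $29,582. Book value $117,846.
Year 3: $152,136 × 6/36 = $25,356. Book value $92,490.
Accumulated through year 3 = $181,236 − $92,490 = $88,746.

$88,746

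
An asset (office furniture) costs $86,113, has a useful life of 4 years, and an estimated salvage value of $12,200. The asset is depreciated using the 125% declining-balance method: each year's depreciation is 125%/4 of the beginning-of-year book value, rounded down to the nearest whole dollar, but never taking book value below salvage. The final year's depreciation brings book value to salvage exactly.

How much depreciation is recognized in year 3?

$12,719

Depreciable base = $86,113 − $12,200 = $73,913.
Year 1: ⌊$86,113 × 125%/4⌋ = $26,910. Book value $59,203.
Year 2: ⌊$59,203 × 125%/4⌋ = $18,500. Book value $40,703.
Year 3: ⌊$40,703 × 125%/4⌋ = $12,719. Book value $27,984.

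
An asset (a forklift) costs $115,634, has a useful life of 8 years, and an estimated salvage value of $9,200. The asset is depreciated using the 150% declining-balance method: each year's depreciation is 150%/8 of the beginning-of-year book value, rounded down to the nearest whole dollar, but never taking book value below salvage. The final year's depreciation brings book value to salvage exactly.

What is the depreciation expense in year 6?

Depreciable base = $115,634 − $9,200 = $106,434.
Year 1: ⌊$115,634 × 150%/8⌋ = $21,681. Book value $93,953.
Year 2: ⌊$93,953 × 150%/8⌋ = $17,616. Book value $76,337.
Year 3: ⌊$76,337 × 150%/8⌋ = $14,313. Book value $62,024.
Year 4: ⌊$62,024 × 150%/8⌋ = $11,629. Book value $50,395.
Year 5: ⌊$50,395 × 150%/8⌋ = $9,449. Book value $40,946.
Year 6: ⌊$40,946 × 150%/8⌋ = $7,677. Book value $33,269.

$7,677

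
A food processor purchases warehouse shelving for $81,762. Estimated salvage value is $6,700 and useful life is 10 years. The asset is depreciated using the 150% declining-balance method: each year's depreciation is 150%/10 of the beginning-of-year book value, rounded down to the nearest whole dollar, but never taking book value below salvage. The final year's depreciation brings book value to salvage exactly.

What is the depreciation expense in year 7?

$4,625

Depreciable base = $81,762 − $6,700 = $75,062.
Year 1: ⌊$81,762 × 150%/10⌋ = $12,264. Book value $69,498.
Year 2: ⌊$69,498 × 150%/10⌋ = $10,424. Book value $59,074.
Year 3: ⌊$59,074 × 150%/10⌋ = $8,861. Book value $50,213.
Year 4: ⌊$50,213 × 150%/10⌋ = $7,531. Book value $42,682.
Year 5: ⌊$42,682 × 150%/10⌋ = $6,402. Book value $36,280.
Year 6: ⌊$36,280 × 150%/10⌋ = $5,442. Book value $30,838.
Year 7: ⌊$30,838 × 150%/10⌋ = $4,625. Book value $26,213.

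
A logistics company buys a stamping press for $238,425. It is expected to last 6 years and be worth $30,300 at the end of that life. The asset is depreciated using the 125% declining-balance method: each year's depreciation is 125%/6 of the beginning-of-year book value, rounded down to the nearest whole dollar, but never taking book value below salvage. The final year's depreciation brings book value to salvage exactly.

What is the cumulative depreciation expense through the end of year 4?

$144,770

Depreciable base = $238,425 − $30,300 = $208,125.
Year 1: ⌊$238,425 × 125%/6⌋ = $49,671. Book value $188,754.
Year 2: ⌊$188,754 × 125%/6⌋ = $39,323. Book value $149,431.
Year 3: ⌊$149,431 × 125%/6⌋ = $31,131. Book value $118,300.
Year 4: ⌊$118,300 × 125%/6⌋ = $24,645. Book value $93,655.
Accumulated through year 4 = $238,425 − $93,655 = $144,770.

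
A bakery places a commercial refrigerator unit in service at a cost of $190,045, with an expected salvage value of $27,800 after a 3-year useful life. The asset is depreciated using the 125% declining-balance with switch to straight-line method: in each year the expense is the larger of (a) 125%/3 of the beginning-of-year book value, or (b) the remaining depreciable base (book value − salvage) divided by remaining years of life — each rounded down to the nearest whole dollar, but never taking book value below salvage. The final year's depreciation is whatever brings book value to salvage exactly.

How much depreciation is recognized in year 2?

Depreciable base = $190,045 − $27,800 = $162,245.
Year 1: DB = ⌊$190,045 × 125%/3⌋ = $79,185; SL = ⌊$162,245/3⌋ = $54,081 → take DB $79,185. Book value $110,860.
Year 2: DB = ⌊$110,860 × 125%/3⌋ = $46,191; SL = ⌊$83,060/2⌋ = $41,530 → take DB $46,191. Book value $64,669.

$46,191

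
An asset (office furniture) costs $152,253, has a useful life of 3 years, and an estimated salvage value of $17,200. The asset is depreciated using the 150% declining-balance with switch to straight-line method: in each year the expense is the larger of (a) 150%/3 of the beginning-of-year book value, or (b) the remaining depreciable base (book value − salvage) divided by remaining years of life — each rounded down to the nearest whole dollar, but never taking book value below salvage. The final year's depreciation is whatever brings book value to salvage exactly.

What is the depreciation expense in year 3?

$20,864

Depreciable base = $152,253 − $17,200 = $135,053.
Year 1: DB = ⌊$152,253 × 150%/3⌋ = $76,126; SL = ⌊$135,053/3⌋ = $45,017 → take DB $76,126. Book value $76,127.
Year 2: DB = ⌊$76,127 × 150%/3⌋ = $38,063; SL = ⌊$58,927/2⌋ = $29,463 → take DB $38,063. Book value $38,064.
Year 3 (final): $38,064 − $17,200 = $20,864. Book value $17,200.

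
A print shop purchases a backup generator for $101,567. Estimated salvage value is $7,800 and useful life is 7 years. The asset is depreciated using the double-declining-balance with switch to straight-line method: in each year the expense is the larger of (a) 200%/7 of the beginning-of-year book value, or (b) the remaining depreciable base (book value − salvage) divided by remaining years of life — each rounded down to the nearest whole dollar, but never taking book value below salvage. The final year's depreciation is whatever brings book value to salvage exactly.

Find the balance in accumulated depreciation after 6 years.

$88,224

Depreciable base = $101,567 − $7,800 = $93,767.
Year 1: DB = ⌊$101,567 × 200%/7⌋ = $29,019; SL = ⌊$93,767/7⌋ = $13,395 → take DB $29,019. Book value $72,548.
Year 2: DB = ⌊$72,548 × 200%/7⌋ = $20,728; SL = ⌊$64,748/6⌋ = $10,791 → take DB $20,728. Book value $51,820.
Year 3: DB = ⌊$51,820 × 200%/7⌋ = $14,805; SL = ⌊$44,020/5⌋ = $8,804 → take DB $14,805. Book value $37,015.
Year 4: DB = ⌊$37,015 × 200%/7⌋ = $10,575; SL = ⌊$29,215/4⌋ = $7,303 → take DB $10,575. Book value $26,440.
Year 5: DB = ⌊$26,440 × 200%/7⌋ = $7,554; SL = ⌊$18,640/3⌋ = $6,213 → take DB $7,554. Book value $18,886.
Year 6: DB = ⌊$18,886 × 200%/7⌋ = $5,396; SL = ⌊$11,086/2⌋ = $5,543 → take SL $5,543. Book value $13,343.
Accumulated through year 6 = $101,567 − $13,343 = $88,224.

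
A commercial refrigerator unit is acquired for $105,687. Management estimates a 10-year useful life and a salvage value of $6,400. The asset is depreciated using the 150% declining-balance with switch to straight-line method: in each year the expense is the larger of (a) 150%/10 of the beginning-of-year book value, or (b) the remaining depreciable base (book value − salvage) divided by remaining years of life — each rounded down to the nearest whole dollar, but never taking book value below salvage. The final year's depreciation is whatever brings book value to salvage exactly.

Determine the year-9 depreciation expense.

Depreciable base = $105,687 − $6,400 = $99,287.
Year 1: DB = ⌊$105,687 × 150%/10⌋ = $15,853; SL = ⌊$99,287/10⌋ = $9,928 → take DB $15,853. Book value $89,834.
Year 2: DB = ⌊$89,834 × 150%/10⌋ = $13,475; SL = ⌊$83,434/9⌋ = $9,270 → take DB $13,475. Book value $76,359.
Year 3: DB = ⌊$76,359 × 150%/10⌋ = $11,453; SL = ⌊$69,959/8⌋ = $8,744 → take DB $11,453. Book value $64,906.
Year 4: DB = ⌊$64,906 × 150%/10⌋ = $9,735; SL = ⌊$58,506/7⌋ = $8,358 → take DB $9,735. Book value $55,171.
Year 5: DB = ⌊$55,171 × 150%/10⌋ = $8,275; SL = ⌊$48,771/6⌋ = $8,128 → take DB $8,275. Book value $46,896.
Year 6: DB = ⌊$46,896 × 150%/10⌋ = $7,034; SL = ⌊$40,496/5⌋ = $8,099 → take SL $8,099. Book value $38,797.
Year 7: DB = ⌊$38,797 × 150%/10⌋ = $5,819; SL = ⌊$32,397/4⌋ = $8,099 → take SL $8,099. Book value $30,698.
Year 8: DB = ⌊$30,698 × 150%/10⌋ = $4,604; SL = ⌊$24,298/3⌋ = $8,099 → take SL $8,099. Book value $22,599.
Year 9: DB = ⌊$22,599 × 150%/10⌋ = $3,389; SL = ⌊$16,199/2⌋ = $8,099 → take SL $8,099. Book value $14,500.

$8,099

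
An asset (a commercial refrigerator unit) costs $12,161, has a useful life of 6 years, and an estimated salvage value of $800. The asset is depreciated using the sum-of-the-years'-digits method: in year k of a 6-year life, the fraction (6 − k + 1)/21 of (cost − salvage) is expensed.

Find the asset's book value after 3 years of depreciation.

Depreciable base = $12,161 − $800 = $11,361.
Sum of the years' digits = 6+5+4+3+2+1 = 21.
Year 1: $11,361 × 6/21 = $3,246. Book value $8,915.
Year 2: $11,361 × 5/21 = $2,705. Book value $6,210.
Year 3: $11,361 × 4/21 = $2,164. Book value $4,046.

$4,046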